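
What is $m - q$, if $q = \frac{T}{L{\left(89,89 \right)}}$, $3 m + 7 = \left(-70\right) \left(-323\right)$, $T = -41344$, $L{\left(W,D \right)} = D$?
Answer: $\frac{2135699}{267} \approx 7998.9$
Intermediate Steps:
$m = \frac{22603}{3}$ ($m = - \frac{7}{3} + \frac{\left(-70\right) \left(-323\right)}{3} = - \frac{7}{3} + \frac{1}{3} \cdot 22610 = - \frac{7}{3} + \frac{22610}{3} = \frac{22603}{3} \approx 7534.3$)
$q = - \frac{41344}{89} \approx -464.54$
$m - q = \frac{22603}{3} - - \frac{41344}{89} = \frac{22603}{3} + \frac{41344}{89} = \frac{2135699}{267}$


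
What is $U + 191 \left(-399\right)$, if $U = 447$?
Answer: $-75762$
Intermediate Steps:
$U + 191 \left(-399\right) = 447 + 191 \left(-399\right) = 447 - 76209 = -75762$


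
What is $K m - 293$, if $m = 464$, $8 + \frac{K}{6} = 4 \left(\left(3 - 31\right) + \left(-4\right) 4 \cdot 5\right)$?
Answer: $-1225253$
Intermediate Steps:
$K = -2640$ ($K = -48 + 6 \cdot 4 \left(\left(3 - 31\right) + \left(-4\right) 4 \cdot 5\right) = -48 + 6 \cdot 4 \left(-28 - 80\right) = -48 + 6 \cdot 4 \left(-108\right) = -48 + 6 \left(-432\right) = -48 - 2592 = -2640$)
$K m - 293 = \left(-2640\right) 464 - 293 = -1224960 - 293 = -1225253$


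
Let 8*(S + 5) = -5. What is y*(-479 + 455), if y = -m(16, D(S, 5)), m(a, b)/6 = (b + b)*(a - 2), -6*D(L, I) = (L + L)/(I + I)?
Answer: 756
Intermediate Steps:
S = -45/8 (S = -5 + (1/8)*(-5) = -5 - 5/8 = -45/8 ≈ -5.6250)
D(L, I) = -L/(6*I) (D(L, I) = -(L + L)/(6*(I + I)) = -2*L/(6*(2*I)) = -2*L*1/(2*I)/6 = -L/(6*I))
m(a, b) = 12*b*(-2 + a) (m(a, b) = 6*((b + b)*(a - 2)) = 6*((2*b)*(-2 + a)) = 6*(2*b*(-2 + a)) = 12*b*(-2 + a))
y = -63/2 (y = -12*(-1/6*(-45/8)/5)*(-2 + 16) = -12*(-1/6*(-45/8)*1/5)*14 = -12*3*14/16 = -1*63/2 = -63/2 ≈ -31.500)
y*(-479 + 455) = -63*(-479 + 455)/2 = -63/2*(-24) = 756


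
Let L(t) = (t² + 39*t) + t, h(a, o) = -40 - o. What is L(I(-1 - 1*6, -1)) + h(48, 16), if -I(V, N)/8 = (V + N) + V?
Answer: 19144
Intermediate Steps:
I(V, N) = -16*V - 8*N (I(V, N) = -8*((V + N) + V) = -8*((N + V) + V) = -8*(N + 2*V) = -16*V - 8*N)
L(t) = t² + 40*t
L(I(-1 - 1*6, -1)) + h(48, 16) = (-16*(-1 - 1*6) - 8*(-1))*(40 + (-16*(-1 - 1*6) - 8*(-1))) + (-40 - 1*16) = (-16*(-1 - 6) + 8)*(40 + (-16*(-1 - 6) + 8)) + (-40 - 16) = (-16*(-7) + 8)*(40 + (-16*(-7) + 8)) - 56 = (112 + 8)*(40 + (112 + 8)) - 56 = 120*(40 + 120) - 56 = 120*160 - 56 = 19200 - 56 = 19144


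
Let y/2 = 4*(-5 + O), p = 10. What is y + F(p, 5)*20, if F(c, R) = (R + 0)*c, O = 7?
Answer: 1016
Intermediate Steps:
y = 16 (y = 2*(4*(-5 + 7)) = 2*(4*2) = 2*8 = 16)
F(c, R) = R*c
y + F(p, 5)*20 = 16 + (5*10)*20 = 16 + 50*20 = 16 + 1000 = 1016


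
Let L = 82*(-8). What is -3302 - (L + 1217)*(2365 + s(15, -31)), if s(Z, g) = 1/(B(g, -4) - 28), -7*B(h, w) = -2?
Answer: -258029071/194 ≈ -1.3300e+6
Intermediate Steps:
B(h, w) = 2/7 (B(h, w) = -⅐*(-2) = 2/7)
L = -656
s(Z, g) = -7/194 (s(Z, g) = 1/(2/7 - 28) = 1/(-194/7) = -7/194)
-3302 - (L + 1217)*(2365 + s(15, -31)) = -3302 - (-656 + 1217)*(2365 - 7/194) = -3302 - 561*458803/194 = -3302 - 1*257388483/194 = -3302 - 257388483/194 = -258029071/194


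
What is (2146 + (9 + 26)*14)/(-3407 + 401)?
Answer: -1318/1503 ≈ -0.87691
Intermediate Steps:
(2146 + (9 + 26)*14)/(-3407 + 401) = (2146 + 35*14)/(-3006) = (2146 + 490)*(-1/3006) = 2636*(-1/3006) = -1318/1503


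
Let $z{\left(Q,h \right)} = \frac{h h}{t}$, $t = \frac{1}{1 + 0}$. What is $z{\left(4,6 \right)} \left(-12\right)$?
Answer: $-432$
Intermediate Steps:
$t = 1$ ($t = 1^{-1} = 1$)
$z{\left(Q,h \right)} = h^{2}$ ($z{\left(Q,h \right)} = \frac{h h}{1} = h^{2} \cdot 1 = h^{2}$)
$z{\left(4,6 \right)} \left(-12\right) = 6^{2} \left(-12\right) = 36 \left(-12\right) = -432$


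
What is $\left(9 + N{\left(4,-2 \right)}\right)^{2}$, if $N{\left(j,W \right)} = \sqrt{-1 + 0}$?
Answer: $\left(9 + i\right)^{2} \approx 80.0 + 18.0 i$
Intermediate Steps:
$N{\left(j,W \right)} = i$ ($N{\left(j,W \right)} = \sqrt{-1} = i$)
$\left(9 + N{\left(4,-2 \right)}\right)^{2} = \left(9 + i\right)^{2}$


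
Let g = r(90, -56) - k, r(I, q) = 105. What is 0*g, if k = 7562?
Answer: 0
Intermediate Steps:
g = -7457 (g = 105 - 1*7562 = 105 - 7562 = -7457)
0*g = 0*(-7457) = 0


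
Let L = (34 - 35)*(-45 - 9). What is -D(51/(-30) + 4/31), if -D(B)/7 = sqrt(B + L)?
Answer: 7*sqrt(5038430)/310 ≈ 50.686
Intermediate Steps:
L = 54 (L = -1*(-54) = 54)
D(B) = -7*sqrt(54 + B) (D(B) = -7*sqrt(B + 54) = -7*sqrt(54 + B))
-D(51/(-30) + 4/31) = -(-7)*sqrt(54 + (51/(-30) + 4/31)) = -(-7)*sqrt(54 + (51*(-1/30) + 4*(1/31))) = -(-7)*sqrt(54 + (-17/10 + 4/31)) = -(-7)*sqrt(54 - 487/310) = -(-7)*sqrt(16253/310) = -(-7)*sqrt(5038430)/310 = 7*sqrt(5038430)/310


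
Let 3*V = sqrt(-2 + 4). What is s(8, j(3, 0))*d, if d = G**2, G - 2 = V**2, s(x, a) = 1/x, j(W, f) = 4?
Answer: 50/81 ≈ 0.61728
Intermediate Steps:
V = sqrt(2)/3 (V = sqrt(-2 + 4)/3 = sqrt(2)/3 ≈ 0.47140)
G = 20/9 (G = 2 + (sqrt(2)/3)**2 = 2 + 2/9 = 20/9 ≈ 2.2222)
d = 400/81 (d = (20/9)**2 = 400/81 ≈ 4.9383)
s(8, j(3, 0))*d = (400/81)/8 = (1/8)*(400/81) = 50/81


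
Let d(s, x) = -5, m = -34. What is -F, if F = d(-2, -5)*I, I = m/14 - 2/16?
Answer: -715/56 ≈ -12.768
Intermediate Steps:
I = -143/56 (I = -34/14 - 2/16 = -34*1/14 - 2*1/16 = -17/7 - 1/8 = -143/56 ≈ -2.5536)
F = 715/56 (F = -5*(-143/56) = 715/56 ≈ 12.768)
-F = -1*715/56 = -715/56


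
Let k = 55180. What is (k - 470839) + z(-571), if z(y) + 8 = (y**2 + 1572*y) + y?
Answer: -987809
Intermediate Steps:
z(y) = -8 + y**2 + 1573*y (z(y) = -8 + ((y**2 + 1572*y) + y) = -8 + (y**2 + 1573*y) = -8 + y**2 + 1573*y)
(k - 470839) + z(-571) = (55180 - 470839) + (-8 + (-571)**2 + 1573*(-571)) = -415659 + (-8 + 326041 - 898183) = -415659 - 572150 = -987809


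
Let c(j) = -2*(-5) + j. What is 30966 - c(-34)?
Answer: 30990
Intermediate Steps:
c(j) = 10 + j
30966 - c(-34) = 30966 - (10 - 34) = 30966 - 1*(-24) = 30966 + 24 = 30990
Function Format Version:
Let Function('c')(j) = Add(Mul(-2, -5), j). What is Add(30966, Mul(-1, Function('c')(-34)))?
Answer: 30990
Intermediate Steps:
Function('c')(j) = Add(10, j)
Add(30966, Mul(-1, Function('c')(-34))) = Add(30966, Mul(-1, Add(10, -34))) = Add(30966, Mul(-1, -24)) = Add(30966, 24) = 30990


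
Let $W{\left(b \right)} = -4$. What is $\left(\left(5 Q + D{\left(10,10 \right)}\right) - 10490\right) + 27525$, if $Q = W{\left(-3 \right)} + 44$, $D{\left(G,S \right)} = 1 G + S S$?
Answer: $17345$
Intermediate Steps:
$D{\left(G,S \right)} = G + S^{2}$
$Q = 40$ ($Q = -4 + 44 = 40$)
$\left(\left(5 Q + D{\left(10,10 \right)}\right) - 10490\right) + 27525 = \left(\left(5 \cdot 40 + \left(10 + 10^{2}\right)\right) - 10490\right) + 27525 = \left(\left(200 + \left(10 + 100\right)\right) - 10490\right) + 27525 = \left(\left(200 + 110\right) - 10490\right) + 27525 = \left(310 - 10490\right) + 27525 = -10180 + 27525 = 17345$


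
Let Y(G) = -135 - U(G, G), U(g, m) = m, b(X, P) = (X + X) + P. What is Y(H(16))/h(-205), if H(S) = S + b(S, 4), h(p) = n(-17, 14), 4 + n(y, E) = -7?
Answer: 17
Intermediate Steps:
b(X, P) = P + 2*X (b(X, P) = 2*X + P = P + 2*X)
n(y, E) = -11 (n(y, E) = -4 - 7 = -11)
h(p) = -11
H(S) = 4 + 3*S (H(S) = S + (4 + 2*S) = 4 + 3*S)
Y(G) = -135 - G
Y(H(16))/h(-205) = (-135 - (4 + 3*16))/(-11) = (-135 - (4 + 48))*(-1/11) = (-135 - 1*52)*(-1/11) = (-135 - 52)*(-1/11) = -187*(-1/11) = 17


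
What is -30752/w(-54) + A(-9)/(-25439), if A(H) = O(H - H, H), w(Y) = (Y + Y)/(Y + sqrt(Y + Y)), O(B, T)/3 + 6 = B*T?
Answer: -391150046/25439 + 15376*I*sqrt(3)/9 ≈ -15376.0 + 2959.1*I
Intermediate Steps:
O(B, T) = -18 + 3*B*T (O(B, T) = -18 + 3*(B*T) = -18 + 3*B*T)
w(Y) = 2*Y/(Y + sqrt(2)*sqrt(Y)) (w(Y) = (2*Y)/(Y + sqrt(2*Y)) = (2*Y)/(Y + sqrt(2)*sqrt(Y)) = 2*Y/(Y + sqrt(2)*sqrt(Y)))
A(H) = -18 (A(H) = -18 + 3*(H - H)*H = -18 + 3*0*H = -18 + 0 = -18)
-30752/w(-54) + A(-9)/(-25439) = -(15376 - 15376*I*sqrt(3)/9) - 18/(-25439) = -(15376 - 15376*I*sqrt(3)/9) - 18*(-1/25439) = -(15376 - 15376*I*sqrt(3)/9) + 18/25439 = -30752*(1/2 - I*sqrt(3)/18) + 18/25439 = (-15376 + 15376*I*sqrt(3)/9) + 18/25439 = -391150046/25439 + 15376*I*sqrt(3)/9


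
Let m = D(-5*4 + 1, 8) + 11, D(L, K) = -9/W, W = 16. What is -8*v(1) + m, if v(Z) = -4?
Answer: 679/16 ≈ 42.438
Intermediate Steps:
D(L, K) = -9/16
m = 167/16 (m = -9/16 + 11 = 167/16 ≈ 10.438)
-8*v(1) + m = -8*(-4) + 167/16 = 32 + 167/16 = 679/16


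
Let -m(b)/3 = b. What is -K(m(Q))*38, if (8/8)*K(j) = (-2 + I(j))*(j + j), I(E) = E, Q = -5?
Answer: -14820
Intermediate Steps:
m(b) = -3*b
K(j) = 2*j*(-2 + j) (K(j) = (-2 + j)*(j + j) = (-2 + j)*(2*j) = 2*j*(-2 + j))
-K(m(Q))*38 = -2*(-3*(-5))*(-2 - 3*(-5))*38 = -2*15*(-2 + 15)*38 = -2*15*13*38 = -1*390*38 = -390*38 = -14820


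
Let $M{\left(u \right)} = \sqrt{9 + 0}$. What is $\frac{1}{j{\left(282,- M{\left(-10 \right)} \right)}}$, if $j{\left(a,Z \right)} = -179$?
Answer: $- \frac{1}{179} \approx -0.0055866$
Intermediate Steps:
$M{\left(u \right)} = 3$ ($M{\left(u \right)} = \sqrt{9} = 3$)
$\frac{1}{j{\left(282,- M{\left(-10 \right)} \right)}} = \frac{1}{-179} = - \frac{1}{179}$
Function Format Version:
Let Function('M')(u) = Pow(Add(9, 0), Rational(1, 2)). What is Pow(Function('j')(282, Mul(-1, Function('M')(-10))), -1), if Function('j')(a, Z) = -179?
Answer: Rational(-1, 179) ≈ -0.0055866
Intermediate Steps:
Function('M')(u) = 3 (Function('M')(u) = Pow(9, Rational(1, 2)) = 3)
Pow(Function('j')(282, Mul(-1, Function('M')(-10))), -1) = Pow(-179, -1) = Rational(-1, 179)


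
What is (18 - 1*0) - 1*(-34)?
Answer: 52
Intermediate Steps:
(18 - 1*0) - 1*(-34) = (18 + 0) + 34 = 18 + 34 = 52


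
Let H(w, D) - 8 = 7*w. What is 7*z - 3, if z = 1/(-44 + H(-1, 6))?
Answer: -136/43 ≈ -3.1628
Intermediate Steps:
H(w, D) = 8 + 7*w
z = -1/43 (z = 1/(-44 + (8 + 7*(-1))) = 1/(-44 + (8 - 7)) = 1/(-44 + 1) = 1/(-43) = -1/43 ≈ -0.023256)
7*z - 3 = 7*(-1/43) - 3 = -7/43 - 3 = -136/43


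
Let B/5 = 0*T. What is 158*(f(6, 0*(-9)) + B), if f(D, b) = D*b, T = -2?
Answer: 0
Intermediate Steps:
B = 0 (B = 5*(0*(-2)) = 5*0 = 0)
158*(f(6, 0*(-9)) + B) = 158*(6*(0*(-9)) + 0) = 158*(6*0 + 0) = 158*(0 + 0) = 158*0 = 0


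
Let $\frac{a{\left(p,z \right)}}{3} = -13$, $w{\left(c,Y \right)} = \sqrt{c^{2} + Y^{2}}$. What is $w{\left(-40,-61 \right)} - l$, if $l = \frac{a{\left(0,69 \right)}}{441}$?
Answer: $\frac{13}{147} + \sqrt{5321} \approx 73.034$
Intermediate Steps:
$w{\left(c,Y \right)} = \sqrt{Y^{2} + c^{2}}$
$a{\left(p,z \right)} = -39$ ($a{\left(p,z \right)} = 3 \left(-13\right) = -39$)
$l = - \frac{13}{147}$ ($l = - \frac{39}{441} = \left(-39\right) \frac{1}{441} = - \frac{13}{147} \approx -0.088435$)
$w{\left(-40,-61 \right)} - l = \sqrt{\left(-61\right)^{2} + \left(-40\right)^{2}} - - \frac{13}{147} = \sqrt{3721 + 1600} + \frac{13}{147} = \sqrt{5321} + \frac{13}{147} = \frac{13}{147} + \sqrt{5321}$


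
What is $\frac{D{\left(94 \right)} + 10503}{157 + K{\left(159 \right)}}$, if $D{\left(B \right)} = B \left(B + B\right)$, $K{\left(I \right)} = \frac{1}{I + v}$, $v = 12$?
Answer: $\frac{4817925}{26848} \approx 179.45$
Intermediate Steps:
$K{\left(I \right)} = \frac{1}{12 + I}$ ($K{\left(I \right)} = \frac{1}{I + 12} = \frac{1}{12 + I}$)
$D{\left(B \right)} = 2 B^{2}$ ($D{\left(B \right)} = B 2 B = 2 B^{2}$)
$\frac{D{\left(94 \right)} + 10503}{157 + K{\left(159 \right)}} = \frac{2 \cdot 94^{2} + 10503}{157 + \frac{1}{12 + 159}} = \frac{2 \cdot 8836 + 10503}{157 + \frac{1}{171}} = \frac{17672 + 10503}{157 + \frac{1}{171}} = \frac{28175}{\frac{26848}{171}} = 28175 \cdot \frac{171}{26848} = \frac{4817925}{26848}$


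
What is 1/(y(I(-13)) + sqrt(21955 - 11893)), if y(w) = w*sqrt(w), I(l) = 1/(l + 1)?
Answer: 72/(216*sqrt(1118) - I*sqrt(3)) ≈ 0.0099691 + 2.3908e-6*I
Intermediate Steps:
I(l) = 1/(1 + l)
y(w) = w**(3/2)
1/(y(I(-13)) + sqrt(21955 - 11893)) = 1/((1/(1 - 13))**(3/2) + sqrt(21955 - 11893)) = 1/((1/(-12))**(3/2) + sqrt(10062)) = 1/((-1/12)**(3/2) + 3*sqrt(1118)) = 1/(-I*sqrt(3)/72 + 3*sqrt(1118)) = 1/(3*sqrt(1118) - I*sqrt(3)/72)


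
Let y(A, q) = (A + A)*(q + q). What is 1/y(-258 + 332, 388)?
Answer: 1/114848 ≈ 8.7072e-6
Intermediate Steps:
y(A, q) = 4*A*q (y(A, q) = (2*A)*(2*q) = 4*A*q)
1/y(-258 + 332, 388) = 1/(4*(-258 + 332)*388) = 1/(4*74*388) = 1/114848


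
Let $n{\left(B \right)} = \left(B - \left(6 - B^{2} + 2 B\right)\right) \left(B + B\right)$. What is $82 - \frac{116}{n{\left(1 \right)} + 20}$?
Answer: $\frac{135}{2} \approx 67.5$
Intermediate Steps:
$n{\left(B \right)} = 2 B \left(-6 + B^{2} - B\right)$ ($n{\left(B \right)} = \left(B - \left(6 - B^{2} + 2 B\right)\right) 2 B = \left(-6 + B^{2} - B\right) 2 B = 2 B \left(-6 + B^{2} - B\right)$)
$82 - \frac{116}{n{\left(1 \right)} + 20} = 82 - \frac{116}{2 \cdot 1 \left(-6 + 1^{2} - 1\right) + 20} = 82 - \frac{116}{2 \cdot 1 \left(-6 + 1 - 1\right) + 20} = 82 - \frac{116}{2 \cdot 1 \left(-6\right) + 20} = 82 - \frac{116}{-12 + 20} = 82 - \frac{116}{8} = 82 - \frac{29}{2} = \frac{135}{2}$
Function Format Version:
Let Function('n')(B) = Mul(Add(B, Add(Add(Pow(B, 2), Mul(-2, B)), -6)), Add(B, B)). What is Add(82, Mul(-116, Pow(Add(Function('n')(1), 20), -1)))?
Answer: Rational(135, 2) ≈ 67.500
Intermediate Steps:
Function('n')(B) = Mul(2, B, Add(-6, Pow(B, 2), Mul(-1, B))) (Function('n')(B) = Mul(Add(B, Add(-6, Pow(B, 2), Mul(-2, B))), Mul(2, B)) = Mul(Add(-6, Pow(B, 2), Mul(-1, B)), Mul(2, B)) = Mul(2, B, Add(-6, Pow(B, 2), Mul(-1, B))))
Add(82, Mul(-116, Pow(Add(Function('n')(1), 20), -1))) = Add(82, Mul(-116, Pow(Add(Mul(2, 1, Add(-6, Pow(1, 2), Mul(-1, 1))), 20), -1))) = Add(82, Mul(-116, Pow(Add(Mul(2, 1, Add(-6, 1, -1)), 20), -1))) = Add(82, Mul(-116, Pow(Add(Mul(2, 1, -6), 20), -1))) = Add(82, Mul(-116, Pow(Add(-12, 20), -1))) = Add(82, Mul(-116, Pow(8, -1))) = Add(82, Mul(-116, Rational(1, 8))) = Add(82, Rational(-29, 2)) = Rational(135, 2)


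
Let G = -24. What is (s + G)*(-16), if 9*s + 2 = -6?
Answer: 3584/9 ≈ 398.22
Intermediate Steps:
s = -8/9 (s = -2/9 + (1/9)*(-6) = -2/9 - 2/3 = -8/9 ≈ -0.88889)
(s + G)*(-16) = (-8/9 - 24)*(-16) = -224/9*(-16) = 3584/9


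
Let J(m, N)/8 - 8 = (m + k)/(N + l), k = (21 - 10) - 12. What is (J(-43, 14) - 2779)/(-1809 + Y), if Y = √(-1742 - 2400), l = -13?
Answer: 5548203/3276623 + 3067*I*√4142/3276623 ≈ 1.6933 + 0.060241*I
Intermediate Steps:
k = -1 (k = 11 - 12 = -1)
J(m, N) = 64 + 8*(-1 + m)/(-13 + N) (J(m, N) = 64 + 8*((m - 1)/(N - 13)) = 64 + 8*((-1 + m)/(-13 + N)) = 64 + 8*(-1 + m)/(-13 + N))
Y = I*√4142 (Y = √(-4142) = I*√4142 ≈ 64.358*I)
(J(-43, 14) - 2779)/(-1809 + Y) = (8*(-105 - 43 + 8*14)/(-13 + 14) - 2779)/(-1809 + I*√4142) = (8*(-105 - 43 + 112)/1 - 2779)/(-1809 + I*√4142) = (8*1*(-36) - 2779)/(-1809 + I*√4142) = (-288 - 2779)/(-1809 + I*√4142) = -3067/(-1809 + I*√4142)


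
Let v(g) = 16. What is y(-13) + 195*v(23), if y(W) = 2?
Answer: 3122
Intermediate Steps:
y(-13) + 195*v(23) = 2 + 195*16 = 2 + 3120 = 3122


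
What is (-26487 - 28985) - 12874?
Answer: -68346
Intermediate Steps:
(-26487 - 28985) - 12874 = -55472 - 12874 = -68346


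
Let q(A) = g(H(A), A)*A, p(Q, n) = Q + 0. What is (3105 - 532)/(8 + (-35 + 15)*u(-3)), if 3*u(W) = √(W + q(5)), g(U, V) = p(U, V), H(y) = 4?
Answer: -23157/778 - 38595*√17/1556 ≈ -132.03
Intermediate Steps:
p(Q, n) = Q
g(U, V) = U
q(A) = 4*A
u(W) = √(20 + W)/3 (u(W) = √(W + 4*5)/3 = √(W + 20)/3 = √(20 + W)/3)
(3105 - 532)/(8 + (-35 + 15)*u(-3)) = (3105 - 532)/(8 + (-35 + 15)*(√(20 - 3)/3)) = 2573/(8 - 20*√17/3)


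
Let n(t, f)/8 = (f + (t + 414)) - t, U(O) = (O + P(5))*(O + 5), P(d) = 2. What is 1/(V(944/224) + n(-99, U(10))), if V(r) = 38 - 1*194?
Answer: 1/4596 ≈ 0.00021758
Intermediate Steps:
V(r) = -156 (V(r) = 38 - 194 = -156)
U(O) = (2 + O)*(5 + O) (U(O) = (O + 2)*(O + 5) = (2 + O)*(5 + O))
n(t, f) = 3312 + 8*f (n(t, f) = 8*((f + (t + 414)) - t) = 8*((f + (414 + t)) - t) = 8*((414 + f + t) - t) = 8*(414 + f) = 3312 + 8*f)
1/(V(944/224) + n(-99, U(10))) = 1/(-156 + (3312 + 8*(10 + 10² + 7*10))) = 1/(-156 + (3312 + 8*(10 + 100 + 70))) = 1/(-156 + (3312 + 8*180)) = 1/(-156 + (3312 + 1440)) = 1/(-156 + 4752) = 1/4596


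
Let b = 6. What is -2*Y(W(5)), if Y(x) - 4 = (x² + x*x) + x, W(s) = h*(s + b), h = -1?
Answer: -470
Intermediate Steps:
W(s) = -6 - s (W(s) = -(s + 6) = -(6 + s) = -6 - s)
Y(x) = 4 + x + 2*x² (Y(x) = 4 + ((x² + x*x) + x) = 4 + ((x² + x²) + x) = 4 + (2*x² + x) = 4 + (x + 2*x²) = 4 + x + 2*x²)
-2*Y(W(5)) = -2*(4 + (-6 - 1*5) + 2*(-6 - 1*5)²) = -2*(4 + (-6 - 5) + 2*(-6 - 5)²) = -2*(4 - 11 + 2*(-11)²) = -2*(4 - 11 + 2*121) = -2*(4 - 11 + 242) = -2*235 = -470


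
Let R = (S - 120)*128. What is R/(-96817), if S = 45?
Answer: 9600/96817 ≈ 0.099156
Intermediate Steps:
R = -9600 (R = (45 - 120)*128 = -75*128 = -9600)
R/(-96817) = -9600/(-96817) = -9600*(-1/96817) = 9600/96817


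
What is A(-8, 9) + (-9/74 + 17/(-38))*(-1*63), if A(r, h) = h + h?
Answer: 37854/703 ≈ 53.846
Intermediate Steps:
A(r, h) = 2*h
A(-8, 9) + (-9/74 + 17/(-38))*(-1*63) = 2*9 + (-9/74 + 17/(-38))*(-1*63) = 18 + (-9*1/74 + 17*(-1/38))*(-63) = 18 + (-9/74 - 17/38)*(-63) = 18 - 400/703*(-63) = 18 + 25200/703 = 37854/703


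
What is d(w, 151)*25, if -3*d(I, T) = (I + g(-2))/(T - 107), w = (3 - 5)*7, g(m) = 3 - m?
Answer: 75/44 ≈ 1.7045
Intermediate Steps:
w = -14 (w = -2*7 = -14)
d(I, T) = -(5 + I)/(3*(-107 + T)) (d(I, T) = -(I + (3 - 1*(-2)))/(3*(T - 107)) = -(I + (3 + 2))/(3*(-107 + T)) = -(I + 5)/(3*(-107 + T)) = -(5 + I)/(3*(-107 + T)))
d(w, 151)*25 = ((-5 - 1*(-14))/(3*(-107 + 151)))*25 = ((⅓)*(-5 + 14)/44)*25 = ((⅓)*(1/44)*9)*25 = (3/44)*25 = 75/44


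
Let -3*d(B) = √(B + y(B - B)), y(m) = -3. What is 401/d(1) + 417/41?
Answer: 417/41 + 1203*I*√2/2 ≈ 10.171 + 850.65*I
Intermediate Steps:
d(B) = -√(-3 + B)/3 (d(B) = -√(B - 3)/3 = -√(-3 + B)/3)
401/d(1) + 417/41 = 401/((-√(-3 + 1)/3)) + 417/41 = 401/((-I*√2/3)) + 417*(1/41) = 401/((-I*√2/3)) + 417/41 = 401*(3*I*√2/2) + 417/41 = 1203*I*√2/2 + 417/41 = 417/41 + 1203*I*√2/2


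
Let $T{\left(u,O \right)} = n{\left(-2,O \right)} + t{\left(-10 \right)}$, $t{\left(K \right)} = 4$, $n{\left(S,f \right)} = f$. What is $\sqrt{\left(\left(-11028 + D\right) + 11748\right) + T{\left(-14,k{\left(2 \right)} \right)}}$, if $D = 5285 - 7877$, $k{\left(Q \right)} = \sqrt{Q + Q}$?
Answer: $i \sqrt{1866} \approx 43.197 i$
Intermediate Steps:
$k{\left(Q \right)} = \sqrt{2} \sqrt{Q}$ ($k{\left(Q \right)} = \sqrt{2 Q} = \sqrt{2} \sqrt{Q}$)
$D = -2592$
$T{\left(u,O \right)} = 4 + O$ ($T{\left(u,O \right)} = O + 4 = 4 + O$)
$\sqrt{\left(\left(-11028 + D\right) + 11748\right) + T{\left(-14,k{\left(2 \right)} \right)}} = \sqrt{\left(\left(-11028 - 2592\right) + 11748\right) + \left(4 + \sqrt{2} \sqrt{2}\right)} = \sqrt{\left(-13620 + 11748\right) + \left(4 + 2\right)} = \sqrt{-1872 + 6} = \sqrt{-1866} = i \sqrt{1866}$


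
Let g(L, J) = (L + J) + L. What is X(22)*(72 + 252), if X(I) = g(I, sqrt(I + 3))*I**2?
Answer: 7683984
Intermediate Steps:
g(L, J) = J + 2*L (g(L, J) = (J + L) + L = J + 2*L)
X(I) = I**2*(sqrt(3 + I) + 2*I) (X(I) = (sqrt(I + 3) + 2*I)*I**2 = (sqrt(3 + I) + 2*I)*I**2 = I**2*(sqrt(3 + I) + 2*I))
X(22)*(72 + 252) = (22**2*(sqrt(3 + 22) + 2*22))*(72 + 252) = (484*(sqrt(25) + 44))*324 = (484*(5 + 44))*324 = (484*49)*324 = 23716*324 = 7683984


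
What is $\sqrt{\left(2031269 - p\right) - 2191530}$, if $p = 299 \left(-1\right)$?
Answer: $11 i \sqrt{1322} \approx 399.95 i$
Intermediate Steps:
$p = -299$
$\sqrt{\left(2031269 - p\right) - 2191530} = \sqrt{\left(2031269 - -299\right) - 2191530} = \sqrt{\left(2031269 + 299\right) - 2191530} = \sqrt{2031568 - 2191530} = \sqrt{-159962} = 11 i \sqrt{1322}$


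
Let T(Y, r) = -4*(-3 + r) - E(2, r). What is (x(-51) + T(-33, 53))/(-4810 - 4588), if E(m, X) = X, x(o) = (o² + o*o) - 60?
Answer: -4889/9398 ≈ -0.52022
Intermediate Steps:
x(o) = -60 + 2*o² (x(o) = (o² + o²) - 60 = 2*o² - 60 = -60 + 2*o²)
T(Y, r) = 12 - 5*r (T(Y, r) = -4*(-3 + r) - r = (12 - 4*r) - r = 12 - 5*r)
(x(-51) + T(-33, 53))/(-4810 - 4588) = ((-60 + 2*(-51)²) + (12 - 5*53))/(-4810 - 4588) = ((-60 + 2*2601) + (12 - 265))/(-9398) = ((-60 + 5202) - 253)*(-1/9398) = (5142 - 253)*(-1/9398) = 4889*(-1/9398) = -4889/9398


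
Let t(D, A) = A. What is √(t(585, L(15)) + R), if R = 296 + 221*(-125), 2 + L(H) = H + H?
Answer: I*√27301 ≈ 165.23*I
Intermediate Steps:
L(H) = -2 + 2*H (L(H) = -2 + (H + H) = -2 + 2*H)
R = -27329 (R = 296 - 27625 = -27329)
√(t(585, L(15)) + R) = √((-2 + 2*15) - 27329) = √((-2 + 30) - 27329) = √(28 - 27329) = √(-27301) = I*√27301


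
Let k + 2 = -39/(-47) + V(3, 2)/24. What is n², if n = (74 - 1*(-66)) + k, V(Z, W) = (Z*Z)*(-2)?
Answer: 673869681/35344 ≈ 19066.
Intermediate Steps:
V(Z, W) = -2*Z² (V(Z, W) = Z²*(-2) = -2*Z²)
k = -361/188 (k = -2 + (-39/(-47) - 2*3²/24) = -2 + (-39*(-1/47) - 2*9*(1/24)) = -2 + (39/47 - 18*1/24) = -2 + (39/47 - ¾) = -2 + 15/188 = -361/188 ≈ -1.9202)
n = 25959/188 (n = (74 - 1*(-66)) - 361/188 = (74 + 66) - 361/188 = 140 - 361/188 = 25959/188 ≈ 138.08)
n² = (25959/188)² = 673869681/35344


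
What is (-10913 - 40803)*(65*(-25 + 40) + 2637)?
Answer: -186798192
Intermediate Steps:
(-10913 - 40803)*(65*(-25 + 40) + 2637) = -51716*(65*15 + 2637) = -51716*(975 + 2637) = -51716*3612 = -186798192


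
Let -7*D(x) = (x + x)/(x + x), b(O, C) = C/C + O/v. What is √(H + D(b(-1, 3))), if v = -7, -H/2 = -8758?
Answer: √858277/7 ≈ 132.35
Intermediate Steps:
H = 17516 (H = -2*(-8758) = 17516)
b(O, C) = 1 - O/7 (b(O, C) = C/C + O/(-7) = 1 + O*(-⅐) = 1 - O/7)
D(x) = -⅐ (D(x) = -(x + x)/(7*(x + x)) = -2*x/(7*(2*x)) = -2*x*1/(2*x)/7 = -⅐*1 = -⅐)
√(H + D(b(-1, 3))) = √(17516 - ⅐) = √(122611/7) = √858277/7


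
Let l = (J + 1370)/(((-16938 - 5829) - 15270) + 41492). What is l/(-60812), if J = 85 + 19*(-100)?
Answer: 89/42021092 ≈ 2.1180e-6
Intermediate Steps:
J = -1815 (J = 85 - 1900 = -1815)
l = -89/691 (l = (-1815 + 1370)/(((-16938 - 5829) - 15270) + 41492) = -445/((-22767 - 15270) + 41492) = -445/(-38037 + 41492) = -445/3455 = -445*1/3455 = -89/691 ≈ -0.12880)
l/(-60812) = -89/691/(-60812) = -89/691*(-1/60812) = 89/42021092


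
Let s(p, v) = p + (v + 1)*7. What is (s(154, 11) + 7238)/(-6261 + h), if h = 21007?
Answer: 3738/7373 ≈ 0.50698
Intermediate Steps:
s(p, v) = 7 + p + 7*v (s(p, v) = p + (1 + v)*7 = p + (7 + 7*v) = 7 + p + 7*v)
(s(154, 11) + 7238)/(-6261 + h) = ((7 + 154 + 7*11) + 7238)/(-6261 + 21007) = ((7 + 154 + 77) + 7238)/14746 = (238 + 7238)*(1/14746) = 7476*(1/14746) = 3738/7373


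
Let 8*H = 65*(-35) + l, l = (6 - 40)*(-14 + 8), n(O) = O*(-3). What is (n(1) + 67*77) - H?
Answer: 43319/8 ≈ 5414.9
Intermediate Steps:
n(O) = -3*O
l = 204 (l = -34*(-6) = 204)
H = -2071/8 (H = (65*(-35) + 204)/8 = (-2275 + 204)/8 = (⅛)*(-2071) = -2071/8 ≈ -258.88)
(n(1) + 67*77) - H = (-3*1 + 67*77) - 1*(-2071/8) = (-3 + 5159) + 2071/8 = 5156 + 2071/8 = 43319/8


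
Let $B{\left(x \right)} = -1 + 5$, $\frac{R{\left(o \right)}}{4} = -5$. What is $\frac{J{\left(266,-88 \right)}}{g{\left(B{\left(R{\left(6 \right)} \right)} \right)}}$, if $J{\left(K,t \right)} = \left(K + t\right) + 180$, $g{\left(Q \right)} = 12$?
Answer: $\frac{179}{6} \approx 29.833$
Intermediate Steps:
$R{\left(o \right)} = -20$ ($R{\left(o \right)} = 4 \left(-5\right) = -20$)
$B{\left(x \right)} = 4$
$J{\left(K,t \right)} = 180 + K + t$
$\frac{J{\left(266,-88 \right)}}{g{\left(B{\left(R{\left(6 \right)} \right)} \right)}} = \frac{180 + 266 - 88}{12} = 358 \cdot \frac{1}{12} = \frac{179}{6}$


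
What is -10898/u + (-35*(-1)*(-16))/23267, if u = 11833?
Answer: -260190246/275318411 ≈ -0.94505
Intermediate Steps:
-10898/u + (-35*(-1)*(-16))/23267 = -10898/11833 + (-35*(-1)*(-16))/23267 = -10898*1/11833 + (35*(-16))*(1/23267) = -10898/11833 - 560*1/23267 = -10898/11833 - 560/23267 = -260190246/275318411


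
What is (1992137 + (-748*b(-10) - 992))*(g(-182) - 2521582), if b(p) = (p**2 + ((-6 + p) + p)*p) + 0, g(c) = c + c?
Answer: -4342450549290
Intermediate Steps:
g(c) = 2*c
b(p) = p**2 + p*(-6 + 2*p) (b(p) = (p**2 + (-6 + 2*p)*p) + 0 = (p**2 + p*(-6 + 2*p)) + 0 = p**2 + p*(-6 + 2*p))
(1992137 + (-748*b(-10) - 992))*(g(-182) - 2521582) = (1992137 + (-2244*(-10)*(-2 - 10) - 992))*(2*(-182) - 2521582) = (1992137 + (-2244*(-10)*(-12) - 992))*(-364 - 2521582) = (1992137 + (-748*360 - 992))*(-2521946) = (1992137 + (-269280 - 992))*(-2521946) = (1992137 - 270272)*(-2521946) = 1721865*(-2521946) = -4342450549290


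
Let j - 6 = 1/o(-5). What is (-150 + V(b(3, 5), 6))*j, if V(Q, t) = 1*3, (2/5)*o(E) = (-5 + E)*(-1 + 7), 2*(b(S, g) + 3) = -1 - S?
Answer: -44051/50 ≈ -881.02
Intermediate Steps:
b(S, g) = -7/2 - S/2 (b(S, g) = -3 + (-1 - S)/2 = -3 + (-1/2 - S/2) = -7/2 - S/2)
o(E) = -75 + 15*E (o(E) = 5*((-5 + E)*(-1 + 7))/2 = 5*((-5 + E)*6)/2 = 5*(-30 + 6*E)/2 = -75 + 15*E)
V(Q, t) = 3
j = 899/150 (j = 6 + 1/(-75 + 15*(-5)) = 6 + 1/(-75 - 75) = 6 + 1/(-150) = 6 - 1/150 = 899/150 ≈ 5.9933)
(-150 + V(b(3, 5), 6))*j = (-150 + 3)*(899/150) = -147*899/150 = -44051/50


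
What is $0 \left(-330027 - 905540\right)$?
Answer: $0$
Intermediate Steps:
$0 \left(-330027 - 905540\right) = 0 \left(-1235567\right) = 0$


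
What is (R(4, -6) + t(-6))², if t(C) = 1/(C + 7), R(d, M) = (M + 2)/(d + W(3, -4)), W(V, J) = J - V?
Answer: 49/9 ≈ 5.4444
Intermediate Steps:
R(d, M) = (2 + M)/(-7 + d) (R(d, M) = (M + 2)/(d + (-4 - 1*3)) = (2 + M)/(d + (-4 - 3)) = (2 + M)/(d - 7) = (2 + M)/(-7 + d))
t(C) = 1/(7 + C)
(R(4, -6) + t(-6))² = ((2 - 6)/(-7 + 4) + 1/(7 - 6))² = (-4/(-3) + 1/1)² = (-⅓*(-4) + 1)² = (4/3 + 1)² = (7/3)² = 49/9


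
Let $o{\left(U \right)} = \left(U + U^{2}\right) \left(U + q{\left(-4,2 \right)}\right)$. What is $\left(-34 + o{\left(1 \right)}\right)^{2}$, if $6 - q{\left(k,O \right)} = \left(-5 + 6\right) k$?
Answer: $144$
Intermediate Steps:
$q{\left(k,O \right)} = 6 - k$ ($q{\left(k,O \right)} = 6 - \left(-5 + 6\right) k = 6 - 1 k = 6 - k$)
$o{\left(U \right)} = \left(10 + U\right) \left(U + U^{2}\right)$ ($o{\left(U \right)} = \left(U + U^{2}\right) \left(U + \left(6 - -4\right)\right) = \left(U + U^{2}\right) \left(U + \left(6 + 4\right)\right) = \left(U + U^{2}\right) \left(U + 10\right) = \left(U + U^{2}\right) \left(10 + U\right) = \left(10 + U\right) \left(U + U^{2}\right)$)
$\left(-34 + o{\left(1 \right)}\right)^{2} = \left(-34 + 1 \left(10 + 1^{2} + 11 \cdot 1\right)\right)^{2} = \left(-34 + 1 \left(10 + 1 + 11\right)\right)^{2} = \left(-34 + 1 \cdot 22\right)^{2} = \left(-34 + 22\right)^{2} = \left(-12\right)^{2} = 144$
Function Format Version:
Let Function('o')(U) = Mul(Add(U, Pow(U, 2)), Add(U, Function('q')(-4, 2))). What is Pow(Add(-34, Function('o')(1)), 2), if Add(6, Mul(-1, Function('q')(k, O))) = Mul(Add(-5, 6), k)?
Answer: 144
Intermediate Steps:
Function('q')(k, O) = Add(6, Mul(-1, k)) (Function('q')(k, O) = Add(6, Mul(-1, Mul(Add(-5, 6), k))) = Add(6, Mul(-1, Mul(1, k))) = Add(6, Mul(-1, k)))
Function('o')(U) = Mul(Add(10, U), Add(U, Pow(U, 2))) (Function('o')(U) = Mul(Add(U, Pow(U, 2)), Add(U, Add(6, Mul(-1, -4)))) = Mul(Add(U, Pow(U, 2)), Add(U, Add(6, 4))) = Mul(Add(U, Pow(U, 2)), Add(U, 10)) = Mul(Add(U, Pow(U, 2)), Add(10, U)) = Mul(Add(10, U), Add(U, Pow(U, 2))))
Pow(Add(-34, Function('o')(1)), 2) = Pow(Add(-34, Mul(1, Add(10, Pow(1, 2), Mul(11, 1)))), 2) = Pow(Add(-34, Mul(1, Add(10, 1, 11))), 2) = Pow(Add(-34, Mul(1, 22)), 2) = Pow(Add(-34, 22), 2) = Pow(-12, 2) = 144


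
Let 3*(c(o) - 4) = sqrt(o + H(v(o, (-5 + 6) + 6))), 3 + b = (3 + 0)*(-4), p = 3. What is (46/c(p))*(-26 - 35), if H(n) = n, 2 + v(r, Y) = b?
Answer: -50508/79 + 4209*I*sqrt(14)/79 ≈ -639.34 + 199.35*I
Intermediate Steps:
b = -15 (b = -3 + (3 + 0)*(-4) = -3 + 3*(-4) = -3 - 12 = -15)
v(r, Y) = -17 (v(r, Y) = -2 - 15 = -17)
c(o) = 4 + sqrt(-17 + o)/3 (c(o) = 4 + sqrt(o - 17)/3 = 4 + sqrt(-17 + o)/3)
(46/c(p))*(-26 - 35) = (46/(4 + sqrt(-17 + 3)/3))*(-26 - 35) = (46/(4 + sqrt(-14)/3))*(-61) = (46/(4 + (I*sqrt(14))/3))*(-61) = (46/(4 + I*sqrt(14)/3))*(-61) = -2806/(4 + I*sqrt(14)/3)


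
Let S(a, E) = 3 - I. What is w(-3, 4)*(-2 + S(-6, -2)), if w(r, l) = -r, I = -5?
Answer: 18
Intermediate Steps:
S(a, E) = 8 (S(a, E) = 3 - 1*(-5) = 3 + 5 = 8)
w(-3, 4)*(-2 + S(-6, -2)) = (-1*(-3))*(-2 + 8) = 3*6 = 18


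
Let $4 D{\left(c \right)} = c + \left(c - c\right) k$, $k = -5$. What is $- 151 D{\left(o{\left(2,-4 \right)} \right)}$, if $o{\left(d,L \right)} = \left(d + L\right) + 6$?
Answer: $-151$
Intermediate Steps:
$o{\left(d,L \right)} = 6 + L + d$ ($o{\left(d,L \right)} = \left(L + d\right) + 6 = 6 + L + d$)
$D{\left(c \right)} = \frac{c}{4}$ ($D{\left(c \right)} = \frac{c + \left(c - c\right) \left(-5\right)}{4} = \frac{c + 0 \left(-5\right)}{4} = \frac{c + 0}{4} = \frac{c}{4}$)
$- 151 D{\left(o{\left(2,-4 \right)} \right)} = - 151 \frac{6 - 4 + 2}{4} = - 151 \cdot \frac{1}{4} \cdot 4 = \left(-151\right) 1 = -151$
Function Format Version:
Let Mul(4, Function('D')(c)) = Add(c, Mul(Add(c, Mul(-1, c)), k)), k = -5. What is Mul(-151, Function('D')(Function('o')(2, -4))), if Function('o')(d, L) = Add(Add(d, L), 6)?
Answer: -151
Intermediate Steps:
Function('o')(d, L) = Add(6, L, d) (Function('o')(d, L) = Add(Add(L, d), 6) = Add(6, L, d))
Function('D')(c) = Mul(Rational(1, 4), c) (Function('D')(c) = Mul(Rational(1, 4), Add(c, Mul(Add(c, Mul(-1, c)), -5))) = Mul(Rational(1, 4), Add(c, Mul(0, -5))) = Mul(Rational(1, 4), Add(c, 0)) = Mul(Rational(1, 4), c))
Mul(-151, Function('D')(Function('o')(2, -4))) = Mul(-151, Mul(Rational(1, 4), Add(6, -4, 2))) = Mul(-151, Mul(Rational(1, 4), 4)) = Mul(-151, 1) = -151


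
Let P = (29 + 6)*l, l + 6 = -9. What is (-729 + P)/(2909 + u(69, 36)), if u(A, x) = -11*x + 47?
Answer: -627/1280 ≈ -0.48984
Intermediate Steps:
l = -15 (l = -6 - 9 = -15)
P = -525 (P = (29 + 6)*(-15) = 35*(-15) = -525)
u(A, x) = 47 - 11*x
(-729 + P)/(2909 + u(69, 36)) = (-729 - 525)/(2909 + (47 - 11*36)) = -1254/(2909 + (47 - 396)) = -1254/(2909 - 349) = -1254/2560 = -1254*1/2560 = -627/1280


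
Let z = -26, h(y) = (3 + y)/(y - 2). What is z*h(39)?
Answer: -1092/37 ≈ -29.514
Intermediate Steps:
h(y) = (3 + y)/(-2 + y)
z*h(39) = -26*(3 + 39)/(-2 + 39) = -26*42/37 = -1092/37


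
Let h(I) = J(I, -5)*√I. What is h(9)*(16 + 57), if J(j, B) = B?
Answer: -1095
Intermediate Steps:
h(I) = -5*√I
h(9)*(16 + 57) = (-5*√9)*(16 + 57) = -5*3*73 = -15*73 = -1095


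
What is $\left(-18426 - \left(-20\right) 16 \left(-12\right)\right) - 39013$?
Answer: $-61279$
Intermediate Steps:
$\left(-18426 - \left(-20\right) 16 \left(-12\right)\right) - 39013 = \left(-18426 - \left(-320\right) \left(-12\right)\right) - 39013 = \left(-18426 - 3840\right) - 39013 = -22266 - 39013 = -61279$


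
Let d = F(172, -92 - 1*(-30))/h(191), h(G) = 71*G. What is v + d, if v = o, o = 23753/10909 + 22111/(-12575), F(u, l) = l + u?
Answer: 794644989886/1860307133675 ≈ 0.42716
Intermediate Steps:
o = 57485076/137180675 (o = 23753*(1/10909) + 22111*(-1/12575) = 23753/10909 - 22111/12575 = 57485076/137180675 ≈ 0.41905)
v = 57485076/137180675 ≈ 0.41905
d = 110/13561 (d = ((-92 - 1*(-30)) + 172)/((71*191)) = ((-92 + 30) + 172)/13561 = (-62 + 172)*(1/13561) = 110*(1/13561) = 110/13561 ≈ 0.0081115)
v + d = 57485076/137180675 + 110/13561 = 794644989886/1860307133675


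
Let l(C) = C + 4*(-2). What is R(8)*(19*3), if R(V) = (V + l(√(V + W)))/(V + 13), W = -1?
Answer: 19*√7/7 ≈ 7.1813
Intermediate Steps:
l(C) = -8 + C (l(C) = C - 8 = -8 + C)
R(V) = (-8 + V + √(-1 + V))/(13 + V) (R(V) = (V + (-8 + √(V - 1)))/(V + 13) = (V + (-8 + √(-1 + V)))/(13 + V) = (-8 + V + √(-1 + V))/(13 + V))
R(8)*(19*3) = ((-8 + 8 + √(-1 + 8))/(13 + 8))*(19*3) = ((-8 + 8 + √7)/21)*57 = (√7/21)*57 = 19*√7/7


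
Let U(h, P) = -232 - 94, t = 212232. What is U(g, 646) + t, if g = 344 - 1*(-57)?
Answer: 211906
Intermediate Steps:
g = 401 (g = 344 + 57 = 401)
U(h, P) = -326
U(g, 646) + t = -326 + 212232 = 211906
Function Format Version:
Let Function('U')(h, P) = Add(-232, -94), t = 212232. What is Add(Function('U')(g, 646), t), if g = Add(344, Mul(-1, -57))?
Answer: 211906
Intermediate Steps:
g = 401 (g = Add(344, 57) = 401)
Function('U')(h, P) = -326
Add(Function('U')(g, 646), t) = Add(-326, 212232) = 211906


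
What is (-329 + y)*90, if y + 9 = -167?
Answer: -45450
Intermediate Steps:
y = -176 (y = -9 - 167 = -176)
(-329 + y)*90 = (-329 - 176)*90 = -505*90 = -45450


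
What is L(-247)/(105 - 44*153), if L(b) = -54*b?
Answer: -4446/2209 ≈ -2.0127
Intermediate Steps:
L(-247)/(105 - 44*153) = (-54*(-247))/(105 - 44*153) = 13338/(105 - 6732) = 13338/(-6627) = 13338*(-1/6627) = -4446/2209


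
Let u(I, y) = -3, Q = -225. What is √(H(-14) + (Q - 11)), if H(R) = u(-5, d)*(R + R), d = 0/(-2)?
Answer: 2*I*√38 ≈ 12.329*I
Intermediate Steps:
d = 0 (d = 0*(-½) = 0)
H(R) = -6*R (H(R) = -3*(R + R) = -6*R)
√(H(-14) + (Q - 11)) = √(-6*(-14) + (-225 - 11)) = √(84 - 236) = √(-152) = 2*I*√38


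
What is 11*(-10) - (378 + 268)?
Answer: -756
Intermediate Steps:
11*(-10) - (378 + 268) = -110 - 1*646 = -110 - 646 = -756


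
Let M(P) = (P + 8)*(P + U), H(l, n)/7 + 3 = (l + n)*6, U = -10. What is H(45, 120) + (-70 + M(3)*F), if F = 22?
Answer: 5145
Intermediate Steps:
H(l, n) = -21 + 42*l + 42*n (H(l, n) = -21 + 7*((l + n)*6) = -21 + 7*(6*l + 6*n) = -21 + (42*l + 42*n) = -21 + 42*l + 42*n)
M(P) = (-10 + P)*(8 + P) (M(P) = (P + 8)*(P - 10) = (8 + P)*(-10 + P) = (-10 + P)*(8 + P))
H(45, 120) + (-70 + M(3)*F) = (-21 + 42*45 + 42*120) + (-70 + (-80 + 3**2 - 2*3)*22) = (-21 + 1890 + 5040) + (-70 + (-80 + 9 - 6)*22) = 6909 + (-70 - 77*22) = 6909 + (-70 - 1694) = 6909 - 1764 = 5145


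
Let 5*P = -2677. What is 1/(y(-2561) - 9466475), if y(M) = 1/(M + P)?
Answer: -15482/146559965955 ≈ -1.0564e-7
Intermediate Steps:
P = -2677/5 (P = (1/5)*(-2677) = -2677/5 ≈ -535.40)
y(M) = 1/(-2677/5 + M) (y(M) = 1/(M - 2677/5) = 1/(-2677/5 + M))
1/(y(-2561) - 9466475) = 1/(5/(-2677 + 5*(-2561)) - 9466475) = 1/(5/(-2677 - 12805) - 9466475) = 1/(5/(-15482) - 9466475) = 1/(5*(-1/15482) - 9466475) = 1/(-5/15482 - 9466475) = 1/(-146559965955/15482) = -15482/146559965955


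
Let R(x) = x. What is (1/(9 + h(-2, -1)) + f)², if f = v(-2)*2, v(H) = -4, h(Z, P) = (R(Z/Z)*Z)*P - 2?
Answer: 5041/81 ≈ 62.235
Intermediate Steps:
h(Z, P) = -2 + P*Z (h(Z, P) = ((Z/Z)*Z)*P - 2 = (1*Z)*P - 2 = Z*P - 2 = P*Z - 2 = -2 + P*Z)
f = -8 (f = -4*2 = -8)
(1/(9 + h(-2, -1)) + f)² = (1/(9 + (-2 - 1*(-2))) - 8)² = (1/(9 + (-2 + 2)) - 8)² = (1/(9 + 0) - 8)² = (1/9 - 8)² = (⅑ - 8)² = (-71/9)² = 5041/81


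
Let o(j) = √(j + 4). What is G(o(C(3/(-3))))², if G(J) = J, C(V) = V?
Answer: 3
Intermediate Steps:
o(j) = √(4 + j)
G(o(C(3/(-3))))² = (√(4 + 3/(-3)))² = (√(4 + 3*(-⅓)))² = (√(4 - 1))² = (√3)² = 3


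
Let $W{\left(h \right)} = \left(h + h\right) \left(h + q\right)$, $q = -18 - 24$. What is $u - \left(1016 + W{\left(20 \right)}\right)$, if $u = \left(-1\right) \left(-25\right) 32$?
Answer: $664$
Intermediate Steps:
$q = -42$
$W{\left(h \right)} = 2 h \left(-42 + h\right)$ ($W{\left(h \right)} = \left(h + h\right) \left(h - 42\right) = 2 h \left(-42 + h\right)$)
$u = 800$ ($u = 25 \cdot 32 = 800$)
$u - \left(1016 + W{\left(20 \right)}\right) = 800 - \left(1016 + 2 \cdot 20 \left(-42 + 20\right)\right) = 800 - \left(1016 + 2 \cdot 20 \left(-22\right)\right) = 800 - 136 = 664$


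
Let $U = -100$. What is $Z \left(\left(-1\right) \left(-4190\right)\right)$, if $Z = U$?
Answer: $-419000$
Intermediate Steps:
$Z = -100$
$Z \left(\left(-1\right) \left(-4190\right)\right) = - 100 \left(\left(-1\right) \left(-4190\right)\right) = \left(-100\right) 4190 = -419000$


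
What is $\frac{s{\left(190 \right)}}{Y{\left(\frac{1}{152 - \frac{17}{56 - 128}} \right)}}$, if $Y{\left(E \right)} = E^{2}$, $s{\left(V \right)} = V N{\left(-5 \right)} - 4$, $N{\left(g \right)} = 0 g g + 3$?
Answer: $\frac{34000616443}{2592} \approx 1.3118 \cdot 10^{7}$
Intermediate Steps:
$N{\left(g \right)} = 3$ ($N{\left(g \right)} = 0 g^{2} + 3 = 0 + 3 = 3$)
$s{\left(V \right)} = -4 + 3 V$ ($s{\left(V \right)} = V 3 - 4 = 3 V - 4 = -4 + 3 V$)
$\frac{s{\left(190 \right)}}{Y{\left(\frac{1}{152 - \frac{17}{56 - 128}} \right)}} = \frac{-4 + 3 \cdot 190}{\left(\frac{1}{152 - \frac{17}{56 - 128}}\right)^{2}} = \frac{-4 + 570}{\left(\frac{1}{152 - \frac{17}{56 - 128}}\right)^{2}} = \frac{566}{\left(\frac{1}{152 - \frac{17}{-72}}\right)^{2}} = \frac{566}{\left(\frac{1}{152 - - \frac{17}{72}}\right)^{2}} = \frac{566}{\left(\frac{1}{152 + \frac{17}{72}}\right)^{2}} = \frac{566}{\left(\frac{1}{\frac{10961}{72}}\right)^{2}} = \frac{566}{\left(\frac{72}{10961}\right)^{2}} = \frac{566}{\frac{5184}{120143521}} = 566 \cdot \frac{120143521}{5184} = \frac{34000616443}{2592}$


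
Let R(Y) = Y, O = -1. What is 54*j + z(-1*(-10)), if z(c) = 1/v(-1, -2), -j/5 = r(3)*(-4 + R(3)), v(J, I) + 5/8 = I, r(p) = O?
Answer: -5678/21 ≈ -270.38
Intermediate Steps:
r(p) = -1
v(J, I) = -5/8 + I
j = -5 (j = -(-5)*(-4 + 3) = -(-5)*(-1) = -5*1 = -5)
z(c) = -8/21 (z(c) = 1/(-5/8 - 2) = 1/(-21/8) = 1*(-8/21) = -8/21)
54*j + z(-1*(-10)) = 54*(-5) - 8/21 = -270 - 8/21 = -5678/21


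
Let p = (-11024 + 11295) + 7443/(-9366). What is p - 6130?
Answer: -18294279/3122 ≈ -5859.8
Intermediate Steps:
p = 843581/3122 (p = 271 + 7443*(-1/9366) = 271 - 2481/3122 = 843581/3122 ≈ 270.21)
p - 6130 = 843581/3122 - 6130 = -18294279/3122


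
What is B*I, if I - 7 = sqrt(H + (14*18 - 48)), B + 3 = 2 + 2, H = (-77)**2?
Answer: 7 + sqrt(6133) ≈ 85.313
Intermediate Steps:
H = 5929
B = 1 (B = -3 + (2 + 2) = -3 + 4 = 1)
I = 7 + sqrt(6133) (I = 7 + sqrt(5929 + (14*18 - 48)) = 7 + sqrt(5929 + (252 - 48)) = 7 + sqrt(5929 + 204) = 7 + sqrt(6133) ≈ 85.313)
B*I = 1*(7 + sqrt(6133)) = 7 + sqrt(6133)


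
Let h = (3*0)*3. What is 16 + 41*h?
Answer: 16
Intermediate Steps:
h = 0 (h = 0*3 = 0)
16 + 41*h = 16 + 41*0 = 16 + 0 = 16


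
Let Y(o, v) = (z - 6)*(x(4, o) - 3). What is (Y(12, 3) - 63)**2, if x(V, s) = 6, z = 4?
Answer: 4761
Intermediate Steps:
Y(o, v) = -6 (Y(o, v) = (4 - 6)*(6 - 3) = -2*3 = -6)
(Y(12, 3) - 63)**2 = (-6 - 63)**2 = (-69)**2 = 4761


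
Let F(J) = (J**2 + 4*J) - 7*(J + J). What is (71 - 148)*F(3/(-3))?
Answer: -847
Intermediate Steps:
F(J) = J**2 - 10*J (F(J) = (J**2 + 4*J) - 14*J = J**2 - 10*J)
(71 - 148)*F(3/(-3)) = (71 - 148)*((3/(-3))*(-10 + 3/(-3))) = -77*3*(-1/3)*(-10 + 3*(-1/3)) = -(-77)*(-10 - 1) = -(-77)*(-11) = -77*11 = -847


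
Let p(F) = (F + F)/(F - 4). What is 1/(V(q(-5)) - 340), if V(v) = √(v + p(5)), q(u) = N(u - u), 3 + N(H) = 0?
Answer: -340/115593 - √7/115593 ≈ -0.0029642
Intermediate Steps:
p(F) = 2*F/(-4 + F) (p(F) = (2*F)/(-4 + F) = 2*F/(-4 + F))
N(H) = -3 (N(H) = -3 + 0 = -3)
q(u) = -3
V(v) = √(10 + v) (V(v) = √(v + 2*5/(-4 + 5)) = √(v + 2*5/1) = √(v + 2*5*1) = √(v + 10) = √(10 + v))
1/(V(q(-5)) - 340) = 1/(√(10 - 3) - 340) = 1/(√7 - 340) = 1/(-340 + √7)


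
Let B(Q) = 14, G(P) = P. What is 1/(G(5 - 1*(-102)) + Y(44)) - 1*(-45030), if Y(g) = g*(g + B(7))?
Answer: 119734771/2659 ≈ 45030.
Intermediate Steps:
Y(g) = g*(14 + g) (Y(g) = g*(g + 14) = g*(14 + g))
1/(G(5 - 1*(-102)) + Y(44)) - 1*(-45030) = 1/((5 - 1*(-102)) + 44*(14 + 44)) - 1*(-45030) = 1/((5 + 102) + 44*58) + 45030 = 1/(107 + 2552) + 45030 = 1/2659 + 45030 = 119734771/2659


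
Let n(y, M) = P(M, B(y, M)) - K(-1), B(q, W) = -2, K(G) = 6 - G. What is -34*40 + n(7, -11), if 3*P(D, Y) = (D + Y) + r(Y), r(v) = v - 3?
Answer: -1373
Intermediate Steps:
r(v) = -3 + v
P(D, Y) = -1 + D/3 + 2*Y/3 (P(D, Y) = ((D + Y) + (-3 + Y))/3 = (-3 + D + 2*Y)/3 = -1 + D/3 + 2*Y/3)
n(y, M) = -28/3 + M/3 (n(y, M) = (-1 + M/3 + (⅔)*(-2)) - (6 - 1*(-1)) = (-1 + M/3 - 4/3) - (6 + 1) = (-7/3 + M/3) - 1*7 = (-7/3 + M/3) - 7 = -28/3 + M/3)
-34*40 + n(7, -11) = -34*40 + (-28/3 + (⅓)*(-11)) = -1360 + (-28/3 - 11/3) = -1360 - 13 = -1373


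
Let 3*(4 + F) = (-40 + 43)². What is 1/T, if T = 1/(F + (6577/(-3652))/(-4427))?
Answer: -16160827/16167404 ≈ -0.99959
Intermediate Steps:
F = -1 (F = -4 + (-40 + 43)²/3 = -4 + (⅓)*3² = -4 + (⅓)*9 = -4 + 3 = -1)
T = -16167404/16160827 (T = 1/(-1 + (6577/(-3652))/(-4427)) = 1/(-1 + (6577*(-1/3652))*(-1/4427)) = 1/(-1 - 6577/3652*(-1/4427)) = 1/(-1 + 6577/16167404) = 1/(-16160827/16167404) = -16167404/16160827 ≈ -1.0004)
1/T = 1/(-16167404/16160827) = -16160827/16167404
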